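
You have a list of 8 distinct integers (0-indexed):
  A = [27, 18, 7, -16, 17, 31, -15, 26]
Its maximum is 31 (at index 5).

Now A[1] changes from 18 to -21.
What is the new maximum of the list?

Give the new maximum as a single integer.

Answer: 31

Derivation:
Old max = 31 (at index 5)
Change: A[1] 18 -> -21
Changed element was NOT the old max.
  New max = max(old_max, new_val) = max(31, -21) = 31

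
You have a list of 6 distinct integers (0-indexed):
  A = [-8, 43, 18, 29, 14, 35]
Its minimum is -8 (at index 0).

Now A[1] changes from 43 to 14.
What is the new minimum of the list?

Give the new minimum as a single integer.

Old min = -8 (at index 0)
Change: A[1] 43 -> 14
Changed element was NOT the old min.
  New min = min(old_min, new_val) = min(-8, 14) = -8

Answer: -8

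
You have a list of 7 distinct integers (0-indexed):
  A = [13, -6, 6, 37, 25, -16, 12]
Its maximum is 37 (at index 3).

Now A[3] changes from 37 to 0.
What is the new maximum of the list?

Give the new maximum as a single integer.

Answer: 25

Derivation:
Old max = 37 (at index 3)
Change: A[3] 37 -> 0
Changed element WAS the max -> may need rescan.
  Max of remaining elements: 25
  New max = max(0, 25) = 25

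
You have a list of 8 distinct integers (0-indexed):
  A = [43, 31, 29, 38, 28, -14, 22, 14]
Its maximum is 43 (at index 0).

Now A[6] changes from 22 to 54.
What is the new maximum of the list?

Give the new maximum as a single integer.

Old max = 43 (at index 0)
Change: A[6] 22 -> 54
Changed element was NOT the old max.
  New max = max(old_max, new_val) = max(43, 54) = 54

Answer: 54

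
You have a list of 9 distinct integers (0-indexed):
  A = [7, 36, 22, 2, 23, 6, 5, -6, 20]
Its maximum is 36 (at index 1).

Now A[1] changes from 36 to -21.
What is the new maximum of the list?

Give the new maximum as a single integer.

Old max = 36 (at index 1)
Change: A[1] 36 -> -21
Changed element WAS the max -> may need rescan.
  Max of remaining elements: 23
  New max = max(-21, 23) = 23

Answer: 23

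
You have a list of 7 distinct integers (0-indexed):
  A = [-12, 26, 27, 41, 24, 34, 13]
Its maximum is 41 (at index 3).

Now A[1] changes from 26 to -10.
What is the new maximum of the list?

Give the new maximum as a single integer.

Answer: 41

Derivation:
Old max = 41 (at index 3)
Change: A[1] 26 -> -10
Changed element was NOT the old max.
  New max = max(old_max, new_val) = max(41, -10) = 41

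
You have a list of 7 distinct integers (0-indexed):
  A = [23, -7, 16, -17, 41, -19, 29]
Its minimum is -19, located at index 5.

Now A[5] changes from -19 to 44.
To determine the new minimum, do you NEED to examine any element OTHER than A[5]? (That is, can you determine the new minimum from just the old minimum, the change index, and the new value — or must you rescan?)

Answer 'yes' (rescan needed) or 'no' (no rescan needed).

Answer: yes

Derivation:
Old min = -19 at index 5
Change at index 5: -19 -> 44
Index 5 WAS the min and new value 44 > old min -19. Must rescan other elements to find the new min.
Needs rescan: yes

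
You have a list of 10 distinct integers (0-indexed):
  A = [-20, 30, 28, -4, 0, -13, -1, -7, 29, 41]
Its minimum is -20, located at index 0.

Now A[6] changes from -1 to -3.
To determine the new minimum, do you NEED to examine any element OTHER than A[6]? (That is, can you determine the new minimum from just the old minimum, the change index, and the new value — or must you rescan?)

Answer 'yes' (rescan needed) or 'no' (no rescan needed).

Old min = -20 at index 0
Change at index 6: -1 -> -3
Index 6 was NOT the min. New min = min(-20, -3). No rescan of other elements needed.
Needs rescan: no

Answer: no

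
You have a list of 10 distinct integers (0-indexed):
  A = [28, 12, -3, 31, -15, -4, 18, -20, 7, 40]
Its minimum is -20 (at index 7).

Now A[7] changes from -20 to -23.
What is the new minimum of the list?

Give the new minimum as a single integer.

Old min = -20 (at index 7)
Change: A[7] -20 -> -23
Changed element WAS the min. Need to check: is -23 still <= all others?
  Min of remaining elements: -15
  New min = min(-23, -15) = -23

Answer: -23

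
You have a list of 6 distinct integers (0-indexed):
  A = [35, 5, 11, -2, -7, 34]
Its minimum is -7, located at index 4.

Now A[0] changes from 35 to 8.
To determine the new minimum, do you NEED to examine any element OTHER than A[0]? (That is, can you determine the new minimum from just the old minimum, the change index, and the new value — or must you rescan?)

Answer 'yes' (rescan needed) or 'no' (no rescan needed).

Answer: no

Derivation:
Old min = -7 at index 4
Change at index 0: 35 -> 8
Index 0 was NOT the min. New min = min(-7, 8). No rescan of other elements needed.
Needs rescan: no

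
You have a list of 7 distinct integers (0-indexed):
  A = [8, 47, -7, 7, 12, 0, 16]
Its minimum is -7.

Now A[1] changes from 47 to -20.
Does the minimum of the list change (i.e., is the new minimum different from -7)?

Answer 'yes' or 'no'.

Old min = -7
Change: A[1] 47 -> -20
Changed element was NOT the min; min changes only if -20 < -7.
New min = -20; changed? yes

Answer: yes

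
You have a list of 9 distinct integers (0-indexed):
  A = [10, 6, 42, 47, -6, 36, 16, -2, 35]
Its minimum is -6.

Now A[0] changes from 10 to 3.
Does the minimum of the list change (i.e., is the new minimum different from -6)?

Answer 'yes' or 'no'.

Answer: no

Derivation:
Old min = -6
Change: A[0] 10 -> 3
Changed element was NOT the min; min changes only if 3 < -6.
New min = -6; changed? no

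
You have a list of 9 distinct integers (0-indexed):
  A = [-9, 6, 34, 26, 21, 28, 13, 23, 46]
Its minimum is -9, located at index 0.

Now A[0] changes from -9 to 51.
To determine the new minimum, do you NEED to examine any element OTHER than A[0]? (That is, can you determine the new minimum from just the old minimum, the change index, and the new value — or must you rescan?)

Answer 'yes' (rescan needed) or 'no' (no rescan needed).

Old min = -9 at index 0
Change at index 0: -9 -> 51
Index 0 WAS the min and new value 51 > old min -9. Must rescan other elements to find the new min.
Needs rescan: yes

Answer: yes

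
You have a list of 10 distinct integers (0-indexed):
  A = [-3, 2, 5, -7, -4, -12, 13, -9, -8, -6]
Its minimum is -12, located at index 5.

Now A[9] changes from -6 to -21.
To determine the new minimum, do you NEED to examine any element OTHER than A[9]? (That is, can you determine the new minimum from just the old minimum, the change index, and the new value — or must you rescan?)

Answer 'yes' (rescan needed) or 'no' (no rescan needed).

Old min = -12 at index 5
Change at index 9: -6 -> -21
Index 9 was NOT the min. New min = min(-12, -21). No rescan of other elements needed.
Needs rescan: no

Answer: no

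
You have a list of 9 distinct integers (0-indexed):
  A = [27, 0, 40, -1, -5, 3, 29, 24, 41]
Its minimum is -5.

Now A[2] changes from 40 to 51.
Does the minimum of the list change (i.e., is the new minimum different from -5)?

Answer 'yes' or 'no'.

Old min = -5
Change: A[2] 40 -> 51
Changed element was NOT the min; min changes only if 51 < -5.
New min = -5; changed? no

Answer: no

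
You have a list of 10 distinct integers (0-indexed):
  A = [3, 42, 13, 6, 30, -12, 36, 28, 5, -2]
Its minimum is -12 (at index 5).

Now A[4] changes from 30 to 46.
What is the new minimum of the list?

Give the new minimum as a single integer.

Old min = -12 (at index 5)
Change: A[4] 30 -> 46
Changed element was NOT the old min.
  New min = min(old_min, new_val) = min(-12, 46) = -12

Answer: -12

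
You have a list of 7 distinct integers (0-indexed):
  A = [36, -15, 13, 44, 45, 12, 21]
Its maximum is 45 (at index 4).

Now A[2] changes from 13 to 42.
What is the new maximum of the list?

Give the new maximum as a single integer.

Answer: 45

Derivation:
Old max = 45 (at index 4)
Change: A[2] 13 -> 42
Changed element was NOT the old max.
  New max = max(old_max, new_val) = max(45, 42) = 45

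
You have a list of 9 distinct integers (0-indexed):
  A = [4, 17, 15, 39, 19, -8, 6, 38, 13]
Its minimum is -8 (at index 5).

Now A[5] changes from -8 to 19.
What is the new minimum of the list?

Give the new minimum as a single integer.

Answer: 4

Derivation:
Old min = -8 (at index 5)
Change: A[5] -8 -> 19
Changed element WAS the min. Need to check: is 19 still <= all others?
  Min of remaining elements: 4
  New min = min(19, 4) = 4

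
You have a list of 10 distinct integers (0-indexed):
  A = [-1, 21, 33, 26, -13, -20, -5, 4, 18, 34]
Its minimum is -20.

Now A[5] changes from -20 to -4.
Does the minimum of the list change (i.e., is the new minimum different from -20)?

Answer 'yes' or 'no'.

Answer: yes

Derivation:
Old min = -20
Change: A[5] -20 -> -4
Changed element was the min; new min must be rechecked.
New min = -13; changed? yes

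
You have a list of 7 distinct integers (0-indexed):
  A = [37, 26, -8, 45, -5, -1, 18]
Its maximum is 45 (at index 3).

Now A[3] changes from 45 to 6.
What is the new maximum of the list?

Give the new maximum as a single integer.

Answer: 37

Derivation:
Old max = 45 (at index 3)
Change: A[3] 45 -> 6
Changed element WAS the max -> may need rescan.
  Max of remaining elements: 37
  New max = max(6, 37) = 37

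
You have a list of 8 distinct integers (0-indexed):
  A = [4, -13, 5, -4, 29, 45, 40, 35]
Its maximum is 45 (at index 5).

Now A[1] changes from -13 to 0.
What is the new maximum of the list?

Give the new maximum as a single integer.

Answer: 45

Derivation:
Old max = 45 (at index 5)
Change: A[1] -13 -> 0
Changed element was NOT the old max.
  New max = max(old_max, new_val) = max(45, 0) = 45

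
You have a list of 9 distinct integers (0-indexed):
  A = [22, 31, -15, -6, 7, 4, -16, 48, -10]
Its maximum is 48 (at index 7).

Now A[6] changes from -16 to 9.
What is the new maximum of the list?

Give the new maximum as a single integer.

Old max = 48 (at index 7)
Change: A[6] -16 -> 9
Changed element was NOT the old max.
  New max = max(old_max, new_val) = max(48, 9) = 48

Answer: 48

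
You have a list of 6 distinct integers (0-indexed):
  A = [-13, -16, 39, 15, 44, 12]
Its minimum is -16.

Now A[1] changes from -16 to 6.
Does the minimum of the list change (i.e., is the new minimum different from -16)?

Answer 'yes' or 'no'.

Answer: yes

Derivation:
Old min = -16
Change: A[1] -16 -> 6
Changed element was the min; new min must be rechecked.
New min = -13; changed? yes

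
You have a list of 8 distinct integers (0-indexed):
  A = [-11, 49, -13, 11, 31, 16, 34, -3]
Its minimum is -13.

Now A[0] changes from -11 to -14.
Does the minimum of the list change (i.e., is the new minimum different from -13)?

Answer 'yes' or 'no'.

Answer: yes

Derivation:
Old min = -13
Change: A[0] -11 -> -14
Changed element was NOT the min; min changes only if -14 < -13.
New min = -14; changed? yes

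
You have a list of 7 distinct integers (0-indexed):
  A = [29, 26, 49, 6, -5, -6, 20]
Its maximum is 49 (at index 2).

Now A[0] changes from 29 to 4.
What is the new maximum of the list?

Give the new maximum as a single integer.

Old max = 49 (at index 2)
Change: A[0] 29 -> 4
Changed element was NOT the old max.
  New max = max(old_max, new_val) = max(49, 4) = 49

Answer: 49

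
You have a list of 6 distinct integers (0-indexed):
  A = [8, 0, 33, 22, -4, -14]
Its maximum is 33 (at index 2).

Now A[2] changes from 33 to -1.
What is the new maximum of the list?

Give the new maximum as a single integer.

Old max = 33 (at index 2)
Change: A[2] 33 -> -1
Changed element WAS the max -> may need rescan.
  Max of remaining elements: 22
  New max = max(-1, 22) = 22

Answer: 22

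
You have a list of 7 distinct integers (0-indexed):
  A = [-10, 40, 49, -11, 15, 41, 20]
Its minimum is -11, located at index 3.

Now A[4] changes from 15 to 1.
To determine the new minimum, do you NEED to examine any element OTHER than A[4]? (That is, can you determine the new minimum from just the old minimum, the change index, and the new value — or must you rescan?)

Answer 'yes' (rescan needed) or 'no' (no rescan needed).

Old min = -11 at index 3
Change at index 4: 15 -> 1
Index 4 was NOT the min. New min = min(-11, 1). No rescan of other elements needed.
Needs rescan: no

Answer: no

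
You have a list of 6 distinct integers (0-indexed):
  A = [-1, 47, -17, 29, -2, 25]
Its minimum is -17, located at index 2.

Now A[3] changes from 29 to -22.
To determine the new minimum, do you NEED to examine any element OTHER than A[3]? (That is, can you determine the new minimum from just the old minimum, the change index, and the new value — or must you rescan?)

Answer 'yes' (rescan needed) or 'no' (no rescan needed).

Old min = -17 at index 2
Change at index 3: 29 -> -22
Index 3 was NOT the min. New min = min(-17, -22). No rescan of other elements needed.
Needs rescan: no

Answer: no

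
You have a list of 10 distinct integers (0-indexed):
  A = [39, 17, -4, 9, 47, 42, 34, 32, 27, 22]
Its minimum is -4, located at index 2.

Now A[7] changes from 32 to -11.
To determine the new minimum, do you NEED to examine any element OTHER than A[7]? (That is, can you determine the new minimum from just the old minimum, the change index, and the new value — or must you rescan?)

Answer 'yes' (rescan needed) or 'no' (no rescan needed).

Answer: no

Derivation:
Old min = -4 at index 2
Change at index 7: 32 -> -11
Index 7 was NOT the min. New min = min(-4, -11). No rescan of other elements needed.
Needs rescan: no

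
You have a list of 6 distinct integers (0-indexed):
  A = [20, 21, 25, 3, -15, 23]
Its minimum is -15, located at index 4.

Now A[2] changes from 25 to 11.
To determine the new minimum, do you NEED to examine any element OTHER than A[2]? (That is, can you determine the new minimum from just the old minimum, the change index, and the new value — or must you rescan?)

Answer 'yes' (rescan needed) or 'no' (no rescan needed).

Answer: no

Derivation:
Old min = -15 at index 4
Change at index 2: 25 -> 11
Index 2 was NOT the min. New min = min(-15, 11). No rescan of other elements needed.
Needs rescan: no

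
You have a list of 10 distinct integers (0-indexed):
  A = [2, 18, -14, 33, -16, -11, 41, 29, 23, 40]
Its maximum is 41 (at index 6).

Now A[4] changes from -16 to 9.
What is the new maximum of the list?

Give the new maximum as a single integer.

Answer: 41

Derivation:
Old max = 41 (at index 6)
Change: A[4] -16 -> 9
Changed element was NOT the old max.
  New max = max(old_max, new_val) = max(41, 9) = 41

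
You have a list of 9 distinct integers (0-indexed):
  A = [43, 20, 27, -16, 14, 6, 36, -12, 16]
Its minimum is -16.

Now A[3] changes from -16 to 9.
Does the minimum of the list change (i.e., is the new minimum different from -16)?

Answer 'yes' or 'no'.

Old min = -16
Change: A[3] -16 -> 9
Changed element was the min; new min must be rechecked.
New min = -12; changed? yes

Answer: yes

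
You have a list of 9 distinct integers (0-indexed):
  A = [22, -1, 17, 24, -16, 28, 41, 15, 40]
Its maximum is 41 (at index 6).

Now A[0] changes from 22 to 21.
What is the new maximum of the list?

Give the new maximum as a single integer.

Old max = 41 (at index 6)
Change: A[0] 22 -> 21
Changed element was NOT the old max.
  New max = max(old_max, new_val) = max(41, 21) = 41

Answer: 41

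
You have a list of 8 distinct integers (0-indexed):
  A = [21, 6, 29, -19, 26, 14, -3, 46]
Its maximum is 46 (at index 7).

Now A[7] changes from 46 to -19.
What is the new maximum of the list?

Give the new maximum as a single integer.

Old max = 46 (at index 7)
Change: A[7] 46 -> -19
Changed element WAS the max -> may need rescan.
  Max of remaining elements: 29
  New max = max(-19, 29) = 29

Answer: 29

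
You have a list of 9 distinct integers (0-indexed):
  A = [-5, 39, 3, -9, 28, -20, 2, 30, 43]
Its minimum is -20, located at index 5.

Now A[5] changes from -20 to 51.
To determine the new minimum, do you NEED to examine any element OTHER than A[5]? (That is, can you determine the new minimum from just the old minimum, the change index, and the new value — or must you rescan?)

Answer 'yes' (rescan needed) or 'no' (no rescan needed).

Answer: yes

Derivation:
Old min = -20 at index 5
Change at index 5: -20 -> 51
Index 5 WAS the min and new value 51 > old min -20. Must rescan other elements to find the new min.
Needs rescan: yes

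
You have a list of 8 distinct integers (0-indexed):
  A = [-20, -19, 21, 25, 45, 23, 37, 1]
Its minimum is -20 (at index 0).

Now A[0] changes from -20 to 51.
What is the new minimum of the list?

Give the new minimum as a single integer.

Old min = -20 (at index 0)
Change: A[0] -20 -> 51
Changed element WAS the min. Need to check: is 51 still <= all others?
  Min of remaining elements: -19
  New min = min(51, -19) = -19

Answer: -19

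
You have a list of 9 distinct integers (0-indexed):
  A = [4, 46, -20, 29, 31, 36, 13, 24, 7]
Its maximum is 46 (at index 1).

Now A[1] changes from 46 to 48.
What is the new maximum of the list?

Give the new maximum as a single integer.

Answer: 48

Derivation:
Old max = 46 (at index 1)
Change: A[1] 46 -> 48
Changed element WAS the max -> may need rescan.
  Max of remaining elements: 36
  New max = max(48, 36) = 48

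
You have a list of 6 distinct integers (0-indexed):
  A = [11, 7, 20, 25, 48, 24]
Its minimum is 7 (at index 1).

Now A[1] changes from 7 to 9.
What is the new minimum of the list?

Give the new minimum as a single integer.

Old min = 7 (at index 1)
Change: A[1] 7 -> 9
Changed element WAS the min. Need to check: is 9 still <= all others?
  Min of remaining elements: 11
  New min = min(9, 11) = 9

Answer: 9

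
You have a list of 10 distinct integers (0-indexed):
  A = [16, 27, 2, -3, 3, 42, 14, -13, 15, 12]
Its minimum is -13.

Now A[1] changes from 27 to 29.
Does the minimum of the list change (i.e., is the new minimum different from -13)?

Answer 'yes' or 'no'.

Old min = -13
Change: A[1] 27 -> 29
Changed element was NOT the min; min changes only if 29 < -13.
New min = -13; changed? no

Answer: no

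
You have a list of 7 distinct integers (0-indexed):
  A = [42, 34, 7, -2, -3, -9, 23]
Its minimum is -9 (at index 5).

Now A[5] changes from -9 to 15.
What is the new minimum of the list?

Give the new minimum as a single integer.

Old min = -9 (at index 5)
Change: A[5] -9 -> 15
Changed element WAS the min. Need to check: is 15 still <= all others?
  Min of remaining elements: -3
  New min = min(15, -3) = -3

Answer: -3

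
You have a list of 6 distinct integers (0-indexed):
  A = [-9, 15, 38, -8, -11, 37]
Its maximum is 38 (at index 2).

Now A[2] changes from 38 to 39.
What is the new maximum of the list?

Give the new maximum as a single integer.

Old max = 38 (at index 2)
Change: A[2] 38 -> 39
Changed element WAS the max -> may need rescan.
  Max of remaining elements: 37
  New max = max(39, 37) = 39

Answer: 39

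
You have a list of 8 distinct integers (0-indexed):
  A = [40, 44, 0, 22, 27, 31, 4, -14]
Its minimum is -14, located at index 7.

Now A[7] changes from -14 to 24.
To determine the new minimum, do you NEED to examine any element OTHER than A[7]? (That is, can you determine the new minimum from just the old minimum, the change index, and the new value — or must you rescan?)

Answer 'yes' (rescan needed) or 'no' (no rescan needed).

Old min = -14 at index 7
Change at index 7: -14 -> 24
Index 7 WAS the min and new value 24 > old min -14. Must rescan other elements to find the new min.
Needs rescan: yes

Answer: yes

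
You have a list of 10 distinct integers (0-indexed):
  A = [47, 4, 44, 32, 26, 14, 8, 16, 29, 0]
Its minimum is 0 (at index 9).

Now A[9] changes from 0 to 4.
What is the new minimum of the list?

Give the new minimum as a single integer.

Answer: 4

Derivation:
Old min = 0 (at index 9)
Change: A[9] 0 -> 4
Changed element WAS the min. Need to check: is 4 still <= all others?
  Min of remaining elements: 4
  New min = min(4, 4) = 4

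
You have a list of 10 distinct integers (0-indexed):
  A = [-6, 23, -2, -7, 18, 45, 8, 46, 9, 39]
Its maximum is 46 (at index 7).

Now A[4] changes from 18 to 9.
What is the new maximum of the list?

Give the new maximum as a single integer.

Answer: 46

Derivation:
Old max = 46 (at index 7)
Change: A[4] 18 -> 9
Changed element was NOT the old max.
  New max = max(old_max, new_val) = max(46, 9) = 46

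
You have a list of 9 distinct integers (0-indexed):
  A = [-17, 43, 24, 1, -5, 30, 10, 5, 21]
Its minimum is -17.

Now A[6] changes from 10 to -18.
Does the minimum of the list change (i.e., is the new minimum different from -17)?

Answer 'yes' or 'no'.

Answer: yes

Derivation:
Old min = -17
Change: A[6] 10 -> -18
Changed element was NOT the min; min changes only if -18 < -17.
New min = -18; changed? yes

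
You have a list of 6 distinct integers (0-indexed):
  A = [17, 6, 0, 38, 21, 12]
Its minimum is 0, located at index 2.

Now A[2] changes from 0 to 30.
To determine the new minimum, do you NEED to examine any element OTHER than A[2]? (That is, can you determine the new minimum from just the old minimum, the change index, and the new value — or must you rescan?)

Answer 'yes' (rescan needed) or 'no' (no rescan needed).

Old min = 0 at index 2
Change at index 2: 0 -> 30
Index 2 WAS the min and new value 30 > old min 0. Must rescan other elements to find the new min.
Needs rescan: yes

Answer: yes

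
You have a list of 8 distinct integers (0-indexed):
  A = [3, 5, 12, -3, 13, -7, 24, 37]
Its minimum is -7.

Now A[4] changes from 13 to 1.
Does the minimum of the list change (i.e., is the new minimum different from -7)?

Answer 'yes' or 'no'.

Old min = -7
Change: A[4] 13 -> 1
Changed element was NOT the min; min changes only if 1 < -7.
New min = -7; changed? no

Answer: no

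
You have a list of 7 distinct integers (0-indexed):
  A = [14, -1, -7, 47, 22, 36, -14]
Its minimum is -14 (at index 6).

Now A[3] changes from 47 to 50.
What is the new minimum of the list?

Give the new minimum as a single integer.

Answer: -14

Derivation:
Old min = -14 (at index 6)
Change: A[3] 47 -> 50
Changed element was NOT the old min.
  New min = min(old_min, new_val) = min(-14, 50) = -14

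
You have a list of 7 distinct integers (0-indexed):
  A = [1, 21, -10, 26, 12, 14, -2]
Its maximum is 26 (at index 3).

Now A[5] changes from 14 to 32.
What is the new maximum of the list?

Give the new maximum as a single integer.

Answer: 32

Derivation:
Old max = 26 (at index 3)
Change: A[5] 14 -> 32
Changed element was NOT the old max.
  New max = max(old_max, new_val) = max(26, 32) = 32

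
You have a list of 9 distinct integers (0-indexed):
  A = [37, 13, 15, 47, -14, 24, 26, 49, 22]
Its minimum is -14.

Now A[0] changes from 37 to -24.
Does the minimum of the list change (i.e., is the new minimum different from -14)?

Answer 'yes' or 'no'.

Answer: yes

Derivation:
Old min = -14
Change: A[0] 37 -> -24
Changed element was NOT the min; min changes only if -24 < -14.
New min = -24; changed? yes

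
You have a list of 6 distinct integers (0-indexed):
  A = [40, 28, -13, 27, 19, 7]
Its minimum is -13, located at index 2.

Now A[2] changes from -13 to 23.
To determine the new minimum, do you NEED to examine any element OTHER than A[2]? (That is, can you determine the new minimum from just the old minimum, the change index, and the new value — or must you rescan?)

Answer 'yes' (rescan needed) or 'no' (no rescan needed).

Old min = -13 at index 2
Change at index 2: -13 -> 23
Index 2 WAS the min and new value 23 > old min -13. Must rescan other elements to find the new min.
Needs rescan: yes

Answer: yes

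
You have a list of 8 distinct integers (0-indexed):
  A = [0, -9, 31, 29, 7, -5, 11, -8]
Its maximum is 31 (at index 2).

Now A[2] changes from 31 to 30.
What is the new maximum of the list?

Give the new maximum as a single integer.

Old max = 31 (at index 2)
Change: A[2] 31 -> 30
Changed element WAS the max -> may need rescan.
  Max of remaining elements: 29
  New max = max(30, 29) = 30

Answer: 30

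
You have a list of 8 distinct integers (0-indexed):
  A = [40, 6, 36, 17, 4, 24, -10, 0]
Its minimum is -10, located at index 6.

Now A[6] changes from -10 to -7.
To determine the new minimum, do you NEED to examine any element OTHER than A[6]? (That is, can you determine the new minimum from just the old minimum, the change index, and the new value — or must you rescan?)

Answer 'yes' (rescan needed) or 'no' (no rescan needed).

Answer: yes

Derivation:
Old min = -10 at index 6
Change at index 6: -10 -> -7
Index 6 WAS the min and new value -7 > old min -10. Must rescan other elements to find the new min.
Needs rescan: yes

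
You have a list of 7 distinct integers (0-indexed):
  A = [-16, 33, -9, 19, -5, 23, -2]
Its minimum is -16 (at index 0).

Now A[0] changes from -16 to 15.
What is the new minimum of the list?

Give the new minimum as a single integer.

Answer: -9

Derivation:
Old min = -16 (at index 0)
Change: A[0] -16 -> 15
Changed element WAS the min. Need to check: is 15 still <= all others?
  Min of remaining elements: -9
  New min = min(15, -9) = -9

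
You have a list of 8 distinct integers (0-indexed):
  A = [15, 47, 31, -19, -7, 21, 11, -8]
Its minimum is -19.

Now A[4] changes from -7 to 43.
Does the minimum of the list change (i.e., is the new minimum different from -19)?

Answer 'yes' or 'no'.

Answer: no

Derivation:
Old min = -19
Change: A[4] -7 -> 43
Changed element was NOT the min; min changes only if 43 < -19.
New min = -19; changed? no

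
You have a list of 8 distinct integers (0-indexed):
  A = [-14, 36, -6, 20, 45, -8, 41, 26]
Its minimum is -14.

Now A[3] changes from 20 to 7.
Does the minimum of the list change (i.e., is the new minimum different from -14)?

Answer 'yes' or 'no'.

Old min = -14
Change: A[3] 20 -> 7
Changed element was NOT the min; min changes only if 7 < -14.
New min = -14; changed? no

Answer: no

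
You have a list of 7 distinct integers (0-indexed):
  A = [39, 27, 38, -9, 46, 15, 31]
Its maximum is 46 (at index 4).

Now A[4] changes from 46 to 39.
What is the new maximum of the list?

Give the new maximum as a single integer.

Answer: 39

Derivation:
Old max = 46 (at index 4)
Change: A[4] 46 -> 39
Changed element WAS the max -> may need rescan.
  Max of remaining elements: 39
  New max = max(39, 39) = 39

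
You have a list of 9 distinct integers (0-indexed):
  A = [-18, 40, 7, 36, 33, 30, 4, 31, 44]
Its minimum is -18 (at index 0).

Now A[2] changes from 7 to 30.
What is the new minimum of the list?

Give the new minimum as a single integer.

Answer: -18

Derivation:
Old min = -18 (at index 0)
Change: A[2] 7 -> 30
Changed element was NOT the old min.
  New min = min(old_min, new_val) = min(-18, 30) = -18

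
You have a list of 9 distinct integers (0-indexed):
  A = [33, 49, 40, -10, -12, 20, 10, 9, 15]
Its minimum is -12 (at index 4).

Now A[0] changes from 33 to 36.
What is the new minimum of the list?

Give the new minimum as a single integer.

Old min = -12 (at index 4)
Change: A[0] 33 -> 36
Changed element was NOT the old min.
  New min = min(old_min, new_val) = min(-12, 36) = -12

Answer: -12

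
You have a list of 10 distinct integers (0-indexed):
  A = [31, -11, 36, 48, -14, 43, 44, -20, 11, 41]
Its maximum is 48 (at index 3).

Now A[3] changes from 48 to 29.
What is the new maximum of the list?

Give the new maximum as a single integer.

Answer: 44

Derivation:
Old max = 48 (at index 3)
Change: A[3] 48 -> 29
Changed element WAS the max -> may need rescan.
  Max of remaining elements: 44
  New max = max(29, 44) = 44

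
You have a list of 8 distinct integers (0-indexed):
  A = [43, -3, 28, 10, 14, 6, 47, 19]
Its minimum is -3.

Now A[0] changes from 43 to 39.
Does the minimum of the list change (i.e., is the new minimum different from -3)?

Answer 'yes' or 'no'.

Old min = -3
Change: A[0] 43 -> 39
Changed element was NOT the min; min changes only if 39 < -3.
New min = -3; changed? no

Answer: no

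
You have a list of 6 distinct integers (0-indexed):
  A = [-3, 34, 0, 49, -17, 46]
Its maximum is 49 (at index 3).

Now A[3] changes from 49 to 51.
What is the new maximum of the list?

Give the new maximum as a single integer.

Old max = 49 (at index 3)
Change: A[3] 49 -> 51
Changed element WAS the max -> may need rescan.
  Max of remaining elements: 46
  New max = max(51, 46) = 51

Answer: 51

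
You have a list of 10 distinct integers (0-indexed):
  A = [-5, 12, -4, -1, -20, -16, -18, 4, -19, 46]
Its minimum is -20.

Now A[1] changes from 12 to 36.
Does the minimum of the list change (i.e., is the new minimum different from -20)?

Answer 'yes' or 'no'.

Old min = -20
Change: A[1] 12 -> 36
Changed element was NOT the min; min changes only if 36 < -20.
New min = -20; changed? no

Answer: no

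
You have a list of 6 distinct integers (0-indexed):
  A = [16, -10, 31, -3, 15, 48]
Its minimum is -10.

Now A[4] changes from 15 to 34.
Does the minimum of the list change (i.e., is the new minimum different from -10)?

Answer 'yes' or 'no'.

Answer: no

Derivation:
Old min = -10
Change: A[4] 15 -> 34
Changed element was NOT the min; min changes only if 34 < -10.
New min = -10; changed? no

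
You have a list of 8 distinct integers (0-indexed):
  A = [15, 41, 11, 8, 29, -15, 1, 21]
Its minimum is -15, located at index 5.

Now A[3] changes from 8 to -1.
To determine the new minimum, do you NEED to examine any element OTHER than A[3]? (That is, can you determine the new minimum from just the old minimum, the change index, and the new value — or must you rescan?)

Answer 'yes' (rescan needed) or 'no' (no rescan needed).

Answer: no

Derivation:
Old min = -15 at index 5
Change at index 3: 8 -> -1
Index 3 was NOT the min. New min = min(-15, -1). No rescan of other elements needed.
Needs rescan: no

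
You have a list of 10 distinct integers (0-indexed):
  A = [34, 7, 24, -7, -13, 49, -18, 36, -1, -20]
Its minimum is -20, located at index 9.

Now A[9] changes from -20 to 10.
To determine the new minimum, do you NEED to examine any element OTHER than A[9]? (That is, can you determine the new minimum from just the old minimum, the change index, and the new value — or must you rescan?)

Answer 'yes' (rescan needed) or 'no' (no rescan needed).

Answer: yes

Derivation:
Old min = -20 at index 9
Change at index 9: -20 -> 10
Index 9 WAS the min and new value 10 > old min -20. Must rescan other elements to find the new min.
Needs rescan: yes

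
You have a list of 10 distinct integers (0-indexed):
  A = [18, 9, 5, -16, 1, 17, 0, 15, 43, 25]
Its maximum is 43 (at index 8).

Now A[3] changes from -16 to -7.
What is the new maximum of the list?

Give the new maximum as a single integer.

Old max = 43 (at index 8)
Change: A[3] -16 -> -7
Changed element was NOT the old max.
  New max = max(old_max, new_val) = max(43, -7) = 43

Answer: 43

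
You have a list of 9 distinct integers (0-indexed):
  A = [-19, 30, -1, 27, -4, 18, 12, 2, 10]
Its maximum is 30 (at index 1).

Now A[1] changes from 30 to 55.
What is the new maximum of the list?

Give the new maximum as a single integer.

Answer: 55

Derivation:
Old max = 30 (at index 1)
Change: A[1] 30 -> 55
Changed element WAS the max -> may need rescan.
  Max of remaining elements: 27
  New max = max(55, 27) = 55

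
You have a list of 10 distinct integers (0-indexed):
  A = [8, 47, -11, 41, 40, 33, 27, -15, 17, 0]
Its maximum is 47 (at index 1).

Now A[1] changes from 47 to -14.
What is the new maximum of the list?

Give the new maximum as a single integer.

Answer: 41

Derivation:
Old max = 47 (at index 1)
Change: A[1] 47 -> -14
Changed element WAS the max -> may need rescan.
  Max of remaining elements: 41
  New max = max(-14, 41) = 41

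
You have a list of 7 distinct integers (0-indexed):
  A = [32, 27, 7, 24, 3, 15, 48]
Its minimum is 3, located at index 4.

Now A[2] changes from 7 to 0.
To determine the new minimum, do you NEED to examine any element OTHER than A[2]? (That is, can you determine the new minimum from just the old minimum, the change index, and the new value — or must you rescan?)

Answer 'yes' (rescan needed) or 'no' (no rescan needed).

Old min = 3 at index 4
Change at index 2: 7 -> 0
Index 2 was NOT the min. New min = min(3, 0). No rescan of other elements needed.
Needs rescan: no

Answer: no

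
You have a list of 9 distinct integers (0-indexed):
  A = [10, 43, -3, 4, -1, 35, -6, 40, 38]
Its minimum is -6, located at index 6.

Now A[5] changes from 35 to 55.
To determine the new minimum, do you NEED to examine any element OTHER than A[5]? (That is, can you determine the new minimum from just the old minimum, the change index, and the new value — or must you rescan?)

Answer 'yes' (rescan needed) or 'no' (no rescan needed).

Answer: no

Derivation:
Old min = -6 at index 6
Change at index 5: 35 -> 55
Index 5 was NOT the min. New min = min(-6, 55). No rescan of other elements needed.
Needs rescan: no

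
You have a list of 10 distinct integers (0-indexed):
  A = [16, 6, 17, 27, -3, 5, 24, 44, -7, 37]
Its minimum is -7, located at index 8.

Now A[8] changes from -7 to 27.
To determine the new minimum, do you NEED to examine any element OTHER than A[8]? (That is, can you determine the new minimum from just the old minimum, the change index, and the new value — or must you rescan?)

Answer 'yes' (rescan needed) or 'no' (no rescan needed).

Old min = -7 at index 8
Change at index 8: -7 -> 27
Index 8 WAS the min and new value 27 > old min -7. Must rescan other elements to find the new min.
Needs rescan: yes

Answer: yes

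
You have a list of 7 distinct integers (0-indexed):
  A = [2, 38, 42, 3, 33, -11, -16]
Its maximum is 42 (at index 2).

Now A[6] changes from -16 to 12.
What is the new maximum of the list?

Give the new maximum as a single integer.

Answer: 42

Derivation:
Old max = 42 (at index 2)
Change: A[6] -16 -> 12
Changed element was NOT the old max.
  New max = max(old_max, new_val) = max(42, 12) = 42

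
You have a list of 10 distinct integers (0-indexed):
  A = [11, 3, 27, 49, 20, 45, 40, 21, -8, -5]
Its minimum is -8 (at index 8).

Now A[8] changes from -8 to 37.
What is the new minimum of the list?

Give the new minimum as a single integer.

Answer: -5

Derivation:
Old min = -8 (at index 8)
Change: A[8] -8 -> 37
Changed element WAS the min. Need to check: is 37 still <= all others?
  Min of remaining elements: -5
  New min = min(37, -5) = -5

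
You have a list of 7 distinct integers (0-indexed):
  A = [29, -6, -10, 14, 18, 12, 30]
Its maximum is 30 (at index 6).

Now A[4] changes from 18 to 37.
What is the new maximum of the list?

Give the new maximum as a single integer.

Answer: 37

Derivation:
Old max = 30 (at index 6)
Change: A[4] 18 -> 37
Changed element was NOT the old max.
  New max = max(old_max, new_val) = max(30, 37) = 37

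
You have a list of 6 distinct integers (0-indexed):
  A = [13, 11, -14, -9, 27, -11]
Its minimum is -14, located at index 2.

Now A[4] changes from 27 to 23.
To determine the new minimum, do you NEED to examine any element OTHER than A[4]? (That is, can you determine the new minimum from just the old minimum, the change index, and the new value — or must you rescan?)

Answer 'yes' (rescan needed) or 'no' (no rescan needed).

Answer: no

Derivation:
Old min = -14 at index 2
Change at index 4: 27 -> 23
Index 4 was NOT the min. New min = min(-14, 23). No rescan of other elements needed.
Needs rescan: no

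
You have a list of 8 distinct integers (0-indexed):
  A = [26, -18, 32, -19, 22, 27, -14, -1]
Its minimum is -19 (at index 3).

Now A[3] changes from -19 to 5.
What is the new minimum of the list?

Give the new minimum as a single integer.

Answer: -18

Derivation:
Old min = -19 (at index 3)
Change: A[3] -19 -> 5
Changed element WAS the min. Need to check: is 5 still <= all others?
  Min of remaining elements: -18
  New min = min(5, -18) = -18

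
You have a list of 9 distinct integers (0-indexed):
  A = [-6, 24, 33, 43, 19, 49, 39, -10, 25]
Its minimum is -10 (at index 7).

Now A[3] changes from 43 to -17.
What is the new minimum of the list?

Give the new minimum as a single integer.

Answer: -17

Derivation:
Old min = -10 (at index 7)
Change: A[3] 43 -> -17
Changed element was NOT the old min.
  New min = min(old_min, new_val) = min(-10, -17) = -17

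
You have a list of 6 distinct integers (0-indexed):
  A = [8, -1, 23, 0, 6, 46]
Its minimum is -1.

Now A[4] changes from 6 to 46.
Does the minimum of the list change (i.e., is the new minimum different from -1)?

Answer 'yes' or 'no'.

Old min = -1
Change: A[4] 6 -> 46
Changed element was NOT the min; min changes only if 46 < -1.
New min = -1; changed? no

Answer: no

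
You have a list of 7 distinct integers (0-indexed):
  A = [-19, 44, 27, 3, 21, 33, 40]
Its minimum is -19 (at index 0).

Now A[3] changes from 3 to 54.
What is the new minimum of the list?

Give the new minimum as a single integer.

Answer: -19

Derivation:
Old min = -19 (at index 0)
Change: A[3] 3 -> 54
Changed element was NOT the old min.
  New min = min(old_min, new_val) = min(-19, 54) = -19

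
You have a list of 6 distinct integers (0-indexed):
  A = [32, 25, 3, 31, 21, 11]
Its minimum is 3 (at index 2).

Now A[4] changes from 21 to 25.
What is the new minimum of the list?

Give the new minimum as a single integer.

Answer: 3

Derivation:
Old min = 3 (at index 2)
Change: A[4] 21 -> 25
Changed element was NOT the old min.
  New min = min(old_min, new_val) = min(3, 25) = 3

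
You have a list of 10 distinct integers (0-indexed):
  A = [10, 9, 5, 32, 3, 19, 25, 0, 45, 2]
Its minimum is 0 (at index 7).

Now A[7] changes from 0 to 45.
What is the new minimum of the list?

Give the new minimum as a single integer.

Answer: 2

Derivation:
Old min = 0 (at index 7)
Change: A[7] 0 -> 45
Changed element WAS the min. Need to check: is 45 still <= all others?
  Min of remaining elements: 2
  New min = min(45, 2) = 2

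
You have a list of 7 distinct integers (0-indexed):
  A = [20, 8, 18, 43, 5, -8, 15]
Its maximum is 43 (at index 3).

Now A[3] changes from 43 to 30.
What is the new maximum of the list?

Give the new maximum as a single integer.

Answer: 30

Derivation:
Old max = 43 (at index 3)
Change: A[3] 43 -> 30
Changed element WAS the max -> may need rescan.
  Max of remaining elements: 20
  New max = max(30, 20) = 30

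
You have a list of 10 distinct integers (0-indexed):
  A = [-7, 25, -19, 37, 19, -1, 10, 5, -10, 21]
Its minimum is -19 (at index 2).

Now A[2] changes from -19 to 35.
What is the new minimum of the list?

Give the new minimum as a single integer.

Old min = -19 (at index 2)
Change: A[2] -19 -> 35
Changed element WAS the min. Need to check: is 35 still <= all others?
  Min of remaining elements: -10
  New min = min(35, -10) = -10

Answer: -10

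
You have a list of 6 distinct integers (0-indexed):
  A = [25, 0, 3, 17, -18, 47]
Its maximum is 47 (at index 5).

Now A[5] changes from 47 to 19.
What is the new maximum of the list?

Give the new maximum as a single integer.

Old max = 47 (at index 5)
Change: A[5] 47 -> 19
Changed element WAS the max -> may need rescan.
  Max of remaining elements: 25
  New max = max(19, 25) = 25

Answer: 25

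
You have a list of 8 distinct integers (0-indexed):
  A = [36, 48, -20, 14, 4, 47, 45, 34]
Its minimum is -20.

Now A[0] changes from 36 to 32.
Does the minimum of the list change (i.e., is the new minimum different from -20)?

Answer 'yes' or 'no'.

Old min = -20
Change: A[0] 36 -> 32
Changed element was NOT the min; min changes only if 32 < -20.
New min = -20; changed? no

Answer: no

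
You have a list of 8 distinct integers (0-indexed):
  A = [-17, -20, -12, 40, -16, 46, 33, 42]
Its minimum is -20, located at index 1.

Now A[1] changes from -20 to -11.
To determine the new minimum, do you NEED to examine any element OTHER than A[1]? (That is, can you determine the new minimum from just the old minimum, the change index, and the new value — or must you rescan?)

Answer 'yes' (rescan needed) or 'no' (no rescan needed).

Old min = -20 at index 1
Change at index 1: -20 -> -11
Index 1 WAS the min and new value -11 > old min -20. Must rescan other elements to find the new min.
Needs rescan: yes

Answer: yes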